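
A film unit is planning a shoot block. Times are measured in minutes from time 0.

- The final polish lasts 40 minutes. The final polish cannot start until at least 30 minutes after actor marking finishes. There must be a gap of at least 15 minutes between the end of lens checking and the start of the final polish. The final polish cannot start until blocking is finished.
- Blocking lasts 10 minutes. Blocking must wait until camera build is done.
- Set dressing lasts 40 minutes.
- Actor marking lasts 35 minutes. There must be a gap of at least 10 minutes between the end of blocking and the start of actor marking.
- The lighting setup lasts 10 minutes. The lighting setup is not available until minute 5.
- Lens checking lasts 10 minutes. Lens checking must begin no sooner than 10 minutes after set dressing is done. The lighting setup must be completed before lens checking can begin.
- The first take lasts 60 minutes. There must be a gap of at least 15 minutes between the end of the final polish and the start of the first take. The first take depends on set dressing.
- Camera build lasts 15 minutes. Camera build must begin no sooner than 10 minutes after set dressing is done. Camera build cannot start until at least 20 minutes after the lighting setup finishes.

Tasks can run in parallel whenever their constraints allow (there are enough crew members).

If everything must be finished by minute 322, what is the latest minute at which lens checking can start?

To finish by minute 322, the first take (duration 60) must start no later than minute 262.
The final polish must finish before the first take (must start by minute 262, minus 15-minute gap → minute 247). With a 40-minute duration, the final polish must start by 247 − 40 = minute 207.
Lens checking has to be done before the final polish (must start by minute 207, minus 15-minute gap → minute 192). That means finishing by minute 192, i.e. starting by 192 − 10 = minute 182.

182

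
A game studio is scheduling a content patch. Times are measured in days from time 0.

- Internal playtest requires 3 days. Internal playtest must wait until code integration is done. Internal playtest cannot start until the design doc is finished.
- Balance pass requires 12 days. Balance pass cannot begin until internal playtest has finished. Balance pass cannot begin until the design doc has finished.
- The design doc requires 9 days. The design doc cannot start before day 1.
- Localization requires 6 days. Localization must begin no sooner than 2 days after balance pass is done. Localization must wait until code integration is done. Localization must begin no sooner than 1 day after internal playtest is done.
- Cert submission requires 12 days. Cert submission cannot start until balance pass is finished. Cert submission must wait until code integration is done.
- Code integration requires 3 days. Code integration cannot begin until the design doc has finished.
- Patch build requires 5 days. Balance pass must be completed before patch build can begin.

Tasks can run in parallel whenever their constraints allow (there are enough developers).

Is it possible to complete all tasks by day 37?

No

The design doc waits on its own release at day 1, so it starts at day 1 and finishes at 1 + 9 = day 10.
Code integration cannot begin until the design doc (finishes day 10). It runs from day 10 to 10 + 3 = day 13.
For internal playtest: code integration (finishes day 13); the design doc (finishes day 10). Taking the maximum gives a start of day 13, and it finishes at 13 + 3 = day 16.
Balance pass has to wait for internal playtest (finishes day 16); the design doc (finishes day 10). The latest of these is day 16, so balance pass runs day 16 to 16 + 12 = day 28.
Patch build waits on balance pass (finishes day 28), so it starts at day 28 and finishes at 28 + 5 = day 33.
Cert submission has to wait for balance pass (finishes day 28); code integration (finishes day 13). The latest of these is day 28, so cert submission runs day 28 to 28 + 12 = day 40.
For localization: balance pass (finishes day 28, plus 2-day gap → day 30); code integration (finishes day 13); internal playtest (finishes day 16, plus 1-day gap → day 17). Taking the maximum gives a start of day 30, and it finishes at 30 + 6 = day 36.
The earliest everything can be done is day 40, which is after the deadline of 37, so it is not possible.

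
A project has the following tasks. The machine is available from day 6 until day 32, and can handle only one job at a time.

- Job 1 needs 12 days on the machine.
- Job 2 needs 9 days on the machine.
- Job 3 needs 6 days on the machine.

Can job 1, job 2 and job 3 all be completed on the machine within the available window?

The machine window is 32 − 6 = 26 days.
Running back to back, the jobs need 12 + 9 + 6 = 27 days on the machine.
Since 27 > 26, they cannot all fit.

No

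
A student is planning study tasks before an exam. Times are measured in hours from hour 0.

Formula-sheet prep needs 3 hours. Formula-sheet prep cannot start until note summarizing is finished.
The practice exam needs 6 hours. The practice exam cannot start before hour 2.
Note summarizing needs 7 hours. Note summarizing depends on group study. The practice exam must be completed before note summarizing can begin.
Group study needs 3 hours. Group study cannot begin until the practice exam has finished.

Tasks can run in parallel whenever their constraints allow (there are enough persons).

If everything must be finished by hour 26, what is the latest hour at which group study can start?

13

Formula-sheet prep has no dependents, so it just needs to finish by hour 26. Starting by 26 − 3 = hour 23 achieves that.
Note summarizing feeds into formula-sheet prep (must start by hour 23); so note summarizing must finish by hour 23 and therefore start by hour 16.
Group study must finish before note summarizing (must start by hour 16). With a 3-hour duration, group study must start by 16 − 3 = hour 13.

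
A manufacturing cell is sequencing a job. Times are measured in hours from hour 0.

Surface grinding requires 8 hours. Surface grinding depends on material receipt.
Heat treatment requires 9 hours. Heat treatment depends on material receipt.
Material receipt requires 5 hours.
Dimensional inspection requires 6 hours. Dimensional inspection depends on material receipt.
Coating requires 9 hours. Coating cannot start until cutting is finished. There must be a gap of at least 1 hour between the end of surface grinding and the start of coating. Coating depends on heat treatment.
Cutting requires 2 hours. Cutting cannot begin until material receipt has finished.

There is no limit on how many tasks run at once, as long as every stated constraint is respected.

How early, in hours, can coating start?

14

Nothing blocks material receipt, so it runs from hour 0 to hour 5.
Surface grinding waits on material receipt (finishes hour 5), so it starts at hour 5 and finishes at 5 + 8 = hour 13.
Heat treatment cannot begin until material receipt (finishes hour 5). It runs from hour 5 to 5 + 9 = hour 14.
After material receipt (finishes hour 5), cutting can start at hour 5 and finishes at hour 7.
Coating waits on cutting (finishes hour 7); surface grinding (finishes hour 13, plus 1-hour gap → hour 14); heat treatment (finishes hour 14). The latest of these is hour 14, which is the earliest coating can start.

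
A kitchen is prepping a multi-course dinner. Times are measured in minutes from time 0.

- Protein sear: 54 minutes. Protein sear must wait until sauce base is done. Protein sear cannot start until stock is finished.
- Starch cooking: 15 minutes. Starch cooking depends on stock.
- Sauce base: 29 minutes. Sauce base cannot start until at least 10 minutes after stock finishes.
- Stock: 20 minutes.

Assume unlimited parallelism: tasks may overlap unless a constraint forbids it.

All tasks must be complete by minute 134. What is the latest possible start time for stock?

To finish by minute 134, protein sear (duration 54) must start no later than minute 80.
Sauce base feeds into protein sear (must start by minute 80); so sauce base must finish by minute 80 and therefore start by minute 51.
Starch cooking has no dependents, so it just needs to finish by minute 134. Starting by 134 − 15 = minute 119 achieves that.
Stock must finish in time for sauce base (must start by minute 51, minus 10-minute gap → minute 41); protein sear (must start by minute 80); starch cooking (must start by minute 119). The tightest is minute 41, so stock must start by 41 − 20 = minute 21.

21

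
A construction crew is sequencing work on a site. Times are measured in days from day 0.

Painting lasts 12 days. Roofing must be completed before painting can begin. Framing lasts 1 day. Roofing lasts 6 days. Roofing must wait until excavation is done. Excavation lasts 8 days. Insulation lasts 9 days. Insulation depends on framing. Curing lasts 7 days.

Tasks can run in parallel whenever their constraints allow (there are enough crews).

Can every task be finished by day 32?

Yes

Nothing blocks framing, so it runs from day 0 to day 1.
Insulation waits on framing (finishes day 1), so it starts at day 1 and finishes at 1 + 9 = day 10.
Curing has no prerequisites, so it starts at day 0 and finishes at day 7.
Excavation has no prerequisites, so it starts at day 0 and finishes at day 8.
Roofing waits on excavation (finishes day 8), so it starts at day 8 and finishes at 8 + 6 = day 14.
Painting cannot begin until roofing (finishes day 14). It runs from day 14 to 14 + 12 = day 26.
Every task is finished by day 26, which is no later than the deadline of 32, so the schedule is feasible.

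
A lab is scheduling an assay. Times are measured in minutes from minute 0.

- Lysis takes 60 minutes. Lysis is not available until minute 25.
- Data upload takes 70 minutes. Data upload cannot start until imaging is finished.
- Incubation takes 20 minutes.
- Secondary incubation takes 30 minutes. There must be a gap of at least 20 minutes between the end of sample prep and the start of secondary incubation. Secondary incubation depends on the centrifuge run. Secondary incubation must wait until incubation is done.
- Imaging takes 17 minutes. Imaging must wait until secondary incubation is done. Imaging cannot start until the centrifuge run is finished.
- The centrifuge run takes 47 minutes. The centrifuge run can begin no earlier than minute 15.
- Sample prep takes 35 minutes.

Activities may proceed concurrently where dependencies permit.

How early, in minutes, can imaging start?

The centrifuge run cannot begin until its own release at minute 15. It runs from minute 15 to 15 + 47 = minute 62.
Incubation has no prerequisites, so it starts at minute 0 and finishes at minute 20.
Nothing blocks sample prep, so it runs from minute 0 to minute 35.
Secondary incubation has to wait for sample prep (finishes minute 35, plus 20-minute gap → minute 55); the centrifuge run (finishes minute 62); incubation (finishes minute 20). The latest of these is minute 62, so secondary incubation runs minute 62 to 62 + 30 = minute 92.
Imaging waits on secondary incubation (finishes minute 92); the centrifuge run (finishes minute 62). The latest of these is minute 92, which is the earliest imaging can start.

92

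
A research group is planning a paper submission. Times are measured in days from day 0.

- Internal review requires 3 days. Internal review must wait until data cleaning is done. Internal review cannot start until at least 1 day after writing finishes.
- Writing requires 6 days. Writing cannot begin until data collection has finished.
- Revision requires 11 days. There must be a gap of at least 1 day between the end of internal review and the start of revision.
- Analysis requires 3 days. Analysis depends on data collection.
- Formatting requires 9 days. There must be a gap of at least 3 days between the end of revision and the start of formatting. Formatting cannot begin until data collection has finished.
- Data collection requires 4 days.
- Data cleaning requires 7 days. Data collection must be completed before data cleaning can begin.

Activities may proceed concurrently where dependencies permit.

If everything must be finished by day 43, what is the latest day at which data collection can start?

5

Formatting has no dependents, so it just needs to finish by day 43. Starting by 43 − 9 = day 34 achieves that.
Revision feeds into formatting (must start by day 34, minus 3-day gap → day 31); so revision must finish by day 31 and therefore start by day 20.
Internal review has to be done before revision (must start by day 20, minus 1-day gap → day 19). That means finishing by day 19, i.e. starting by 19 − 3 = day 16.
Data cleaning must finish before internal review (must start by day 16). With a 7-day duration, data cleaning must start by 16 − 7 = day 9.
Analysis has no dependents, so it just needs to finish by day 43. Starting by 43 − 3 = day 40 achieves that.
Writing has to be done before internal review (must start by day 16, minus 1-day gap → day 15). That means finishing by day 15, i.e. starting by 15 − 6 = day 9.
Data collection must finish in time for data cleaning (must start by day 9); analysis (must start by day 40); writing (must start by day 9); formatting (must start by day 34). The tightest is day 9, so data collection must start by 9 − 4 = day 5.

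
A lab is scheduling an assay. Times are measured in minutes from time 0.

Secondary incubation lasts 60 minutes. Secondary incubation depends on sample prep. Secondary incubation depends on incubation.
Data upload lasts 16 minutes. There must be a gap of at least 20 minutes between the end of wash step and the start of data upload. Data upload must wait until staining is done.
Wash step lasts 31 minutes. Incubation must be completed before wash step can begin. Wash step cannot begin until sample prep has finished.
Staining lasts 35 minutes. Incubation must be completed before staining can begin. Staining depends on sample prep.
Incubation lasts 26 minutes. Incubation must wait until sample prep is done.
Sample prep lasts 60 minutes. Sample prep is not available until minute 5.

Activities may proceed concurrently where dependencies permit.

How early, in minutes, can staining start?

91

Sample prep cannot begin until its own release at minute 5. It runs from minute 5 to 5 + 60 = minute 65.
Incubation waits on sample prep (finishes minute 65), so it starts at minute 65 and finishes at 65 + 26 = minute 91.
Staining waits on incubation (finishes minute 91); sample prep (finishes minute 65). The latest of these is minute 91, which is the earliest staining can start.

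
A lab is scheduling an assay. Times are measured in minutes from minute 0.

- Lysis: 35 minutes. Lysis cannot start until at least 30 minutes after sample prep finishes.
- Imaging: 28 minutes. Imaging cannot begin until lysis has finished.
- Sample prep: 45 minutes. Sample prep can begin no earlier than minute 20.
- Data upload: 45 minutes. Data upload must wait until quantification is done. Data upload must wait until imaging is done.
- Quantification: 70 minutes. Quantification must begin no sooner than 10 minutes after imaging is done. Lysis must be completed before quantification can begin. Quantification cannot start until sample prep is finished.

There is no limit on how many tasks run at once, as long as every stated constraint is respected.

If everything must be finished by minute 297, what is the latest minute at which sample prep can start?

34

To finish by minute 297, data upload (duration 45) must start no later than minute 252.
Quantification feeds into data upload (must start by minute 252); so quantification must finish by minute 252 and therefore start by minute 182.
Imaging must finish in time for quantification (must start by minute 182, minus 10-minute gap → minute 172); data upload (must start by minute 252). The tightest is minute 172, so imaging must start by 172 − 28 = minute 144.
Lysis has several dependents: imaging (must start by minute 144); quantification (must start by minute 182). The earliest of those limits is minute 144, so lysis must start by 144 − 35 = minute 109.
Sample prep feeds lysis (must start by minute 109, minus 30-minute gap → minute 79); quantification (must start by minute 182). Taking the minimum, sample prep must finish by minute 79 and start by 79 − 45 = minute 34.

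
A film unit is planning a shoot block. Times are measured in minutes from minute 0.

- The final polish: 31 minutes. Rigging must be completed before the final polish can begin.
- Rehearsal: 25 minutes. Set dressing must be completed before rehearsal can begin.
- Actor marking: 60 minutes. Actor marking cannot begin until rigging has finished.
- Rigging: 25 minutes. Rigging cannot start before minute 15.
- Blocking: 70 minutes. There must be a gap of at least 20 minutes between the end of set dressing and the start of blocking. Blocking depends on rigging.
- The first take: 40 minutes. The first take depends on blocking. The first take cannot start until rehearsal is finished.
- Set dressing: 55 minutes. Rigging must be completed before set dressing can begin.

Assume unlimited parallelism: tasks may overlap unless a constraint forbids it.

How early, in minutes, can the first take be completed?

225

Rigging cannot begin until its own release at minute 15. It runs from minute 15 to 15 + 25 = minute 40.
Set dressing waits on rigging (finishes minute 40), so it starts at minute 40 and finishes at 40 + 55 = minute 95.
Rehearsal cannot begin until set dressing (finishes minute 95). It runs from minute 95 to 95 + 25 = minute 120.
Blocking has to wait for set dressing (finishes minute 95, plus 20-minute gap → minute 115); rigging (finishes minute 40). The latest of these is minute 115, so blocking runs minute 115 to 115 + 70 = minute 185.
The first take needs all of blocking (finishes minute 185); rehearsal (finishes minute 120). That puts its earliest start at minute 185; it finishes at 185 + 40 = minute 225.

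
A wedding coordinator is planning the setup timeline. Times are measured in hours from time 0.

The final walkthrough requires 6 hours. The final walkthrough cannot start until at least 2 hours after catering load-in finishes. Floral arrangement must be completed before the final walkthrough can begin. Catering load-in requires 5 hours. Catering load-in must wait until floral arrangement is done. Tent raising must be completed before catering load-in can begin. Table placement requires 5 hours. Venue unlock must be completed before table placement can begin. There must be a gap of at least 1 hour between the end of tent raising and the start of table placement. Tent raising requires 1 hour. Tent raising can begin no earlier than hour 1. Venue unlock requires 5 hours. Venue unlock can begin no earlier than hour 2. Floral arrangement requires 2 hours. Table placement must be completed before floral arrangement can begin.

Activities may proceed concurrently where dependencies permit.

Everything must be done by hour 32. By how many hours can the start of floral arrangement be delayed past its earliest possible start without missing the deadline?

5

Tent raising cannot begin until its own release at hour 1. It runs from hour 1 to 1 + 1 = hour 2.
Venue unlock waits on its own release at hour 2, so it starts at hour 2 and finishes at 2 + 5 = hour 7.
Table placement has to wait for venue unlock (finishes hour 7); tent raising (finishes hour 2, plus 1-hour gap → hour 3). The latest of these is hour 7, so table placement runs hour 7 to 7 + 5 = hour 12.
After table placement (finishes hour 12), floral arrangement can start at hour 12 and finishes at hour 14.

Working backward from the deadline:
Nothing follows the final walkthrough; the deadline of hour 32 is its only limit. It must start by 32 − 6 = hour 26.
Catering load-in has to be done before the final walkthrough (must start by hour 26, minus 2-hour gap → hour 24). That means finishing by hour 24, i.e. starting by 24 − 5 = hour 19.
Floral arrangement has several dependents: catering load-in (must start by hour 19); the final walkthrough (must start by hour 26). The earliest of those limits is hour 19, so floral arrangement must start by 19 − 2 = hour 17.
So floral arrangement can start as early as hour 12 and as late as hour 17, giving 17 − 12 = 5 hours of slack.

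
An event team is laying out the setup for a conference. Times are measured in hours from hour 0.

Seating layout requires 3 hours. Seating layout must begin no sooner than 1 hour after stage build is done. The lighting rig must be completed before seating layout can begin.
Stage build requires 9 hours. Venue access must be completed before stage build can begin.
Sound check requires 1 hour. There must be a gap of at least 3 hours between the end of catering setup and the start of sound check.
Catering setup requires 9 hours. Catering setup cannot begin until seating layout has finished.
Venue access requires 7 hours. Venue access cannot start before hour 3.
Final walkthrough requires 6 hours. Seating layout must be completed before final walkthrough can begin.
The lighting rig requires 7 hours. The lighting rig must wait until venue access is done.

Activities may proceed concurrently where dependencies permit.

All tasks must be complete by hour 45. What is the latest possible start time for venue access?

To finish by hour 45, sound check (duration 1) must start no later than hour 44.
Catering setup feeds into sound check (must start by hour 44, minus 3-hour gap → hour 41); so catering setup must finish by hour 41 and therefore start by hour 32.
Nothing follows final walkthrough; the deadline of hour 45 is its only limit. It must start by 45 − 6 = hour 39.
Seating layout feeds catering setup (must start by hour 32); final walkthrough (must start by hour 39). Taking the minimum, seating layout must finish by hour 32 and start by 32 − 3 = hour 29.
Since seating layout (must start by hour 29, minus 1-hour gap → hour 28) depends on it, stage build must finish by hour 28. Backing off its 9-hour duration gives a latest start of hour 19.
The lighting rig has to be done before seating layout (must start by hour 29). That means finishing by hour 29, i.e. starting by 29 − 7 = hour 22.
Venue access must finish in time for stage build (must start by hour 19); the lighting rig (must start by hour 22). The tightest is hour 19, so venue access must start by 19 − 7 = hour 12.

12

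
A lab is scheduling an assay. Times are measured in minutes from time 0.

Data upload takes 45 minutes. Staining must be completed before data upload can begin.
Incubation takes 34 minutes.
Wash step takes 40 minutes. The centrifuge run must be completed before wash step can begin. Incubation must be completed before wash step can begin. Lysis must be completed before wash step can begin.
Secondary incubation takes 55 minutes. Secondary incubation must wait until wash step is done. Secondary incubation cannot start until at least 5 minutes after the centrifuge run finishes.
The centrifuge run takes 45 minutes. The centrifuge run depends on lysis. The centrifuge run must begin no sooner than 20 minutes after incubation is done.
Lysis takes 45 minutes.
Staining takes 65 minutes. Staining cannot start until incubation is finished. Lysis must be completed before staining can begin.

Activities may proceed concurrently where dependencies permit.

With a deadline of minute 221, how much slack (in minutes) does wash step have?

Incubation can start immediately at minute 0; it finishes at minute 34.
Lysis can start immediately at minute 0; it finishes at minute 45.
The centrifuge run cannot start until lysis (finishes minute 45); incubation (finishes minute 34, plus 20-minute gap → minute 54). The controlling bound is minute 54, so the centrifuge run finishes at 54 + 45 = minute 99.
Wash step has to wait for the centrifuge run (finishes minute 99); incubation (finishes minute 34); lysis (finishes minute 45). The latest of these is minute 99, so wash step runs minute 99 to 99 + 40 = minute 139.

Working backward from the deadline:
Secondary incubation must finish by minute 221; it takes 55 minutes, so it must start by 221 − 55 = minute 166.
Since secondary incubation (must start by minute 166) depends on it, wash step must finish by minute 166. Backing off its 40-minute duration gives a latest start of minute 126.
So wash step can start as early as minute 99 and as late as minute 126, giving 126 − 99 = 27 minutes of slack.

27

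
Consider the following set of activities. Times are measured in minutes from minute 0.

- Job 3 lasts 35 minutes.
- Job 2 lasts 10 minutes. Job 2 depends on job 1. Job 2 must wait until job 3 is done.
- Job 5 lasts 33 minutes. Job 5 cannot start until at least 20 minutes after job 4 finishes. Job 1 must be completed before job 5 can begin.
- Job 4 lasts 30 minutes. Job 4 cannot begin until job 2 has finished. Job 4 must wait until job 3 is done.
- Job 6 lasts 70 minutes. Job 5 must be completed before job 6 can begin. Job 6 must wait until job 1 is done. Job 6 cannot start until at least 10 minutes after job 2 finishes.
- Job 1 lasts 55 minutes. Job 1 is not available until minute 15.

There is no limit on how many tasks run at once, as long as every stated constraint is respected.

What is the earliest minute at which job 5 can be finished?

Job 3 can start immediately at minute 0; it finishes at minute 35.
After its own release at minute 15, job 1 can start at minute 15 and finishes at minute 70.
Job 2 cannot start until job 1 (finishes minute 70); job 3 (finishes minute 35). The controlling bound is minute 70, so job 2 finishes at 70 + 10 = minute 80.
Job 4 has to wait for job 2 (finishes minute 80); job 3 (finishes minute 35). The latest of these is minute 80, so job 4 runs minute 80 to 80 + 30 = minute 110.
Job 5 needs all of job 4 (finishes minute 110, plus 20-minute gap → minute 130); job 1 (finishes minute 70). That puts its earliest start at minute 130; it finishes at 130 + 33 = minute 163.

163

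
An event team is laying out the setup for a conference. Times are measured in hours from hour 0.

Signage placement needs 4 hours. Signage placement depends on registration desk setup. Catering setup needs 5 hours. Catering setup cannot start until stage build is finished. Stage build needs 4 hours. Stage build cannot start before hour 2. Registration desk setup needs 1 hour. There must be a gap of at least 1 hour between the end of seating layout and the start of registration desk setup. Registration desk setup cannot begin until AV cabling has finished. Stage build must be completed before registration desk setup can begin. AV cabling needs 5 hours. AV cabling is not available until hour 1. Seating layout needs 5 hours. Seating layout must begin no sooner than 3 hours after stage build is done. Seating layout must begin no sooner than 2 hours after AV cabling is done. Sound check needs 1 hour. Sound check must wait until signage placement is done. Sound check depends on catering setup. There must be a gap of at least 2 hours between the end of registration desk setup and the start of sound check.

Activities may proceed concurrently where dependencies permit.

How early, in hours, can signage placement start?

AV cabling cannot begin until its own release at hour 1. It runs from hour 1 to 1 + 5 = hour 6.
Stage build waits on its own release at hour 2, so it starts at hour 2 and finishes at 2 + 4 = hour 6.
Seating layout needs all of stage build (finishes hour 6, plus 3-hour gap → hour 9); AV cabling (finishes hour 6, plus 2-hour gap → hour 8). That puts its earliest start at hour 9; it finishes at 9 + 5 = hour 14.
For registration desk setup: seating layout (finishes hour 14, plus 1-hour gap → hour 15); AV cabling (finishes hour 6); stage build (finishes hour 6). Taking the maximum gives a start of hour 15, and it finishes at 15 + 1 = hour 16.
Signage placement waits on registration desk setup (finishes hour 16), so the earliest it can start is hour 16.

16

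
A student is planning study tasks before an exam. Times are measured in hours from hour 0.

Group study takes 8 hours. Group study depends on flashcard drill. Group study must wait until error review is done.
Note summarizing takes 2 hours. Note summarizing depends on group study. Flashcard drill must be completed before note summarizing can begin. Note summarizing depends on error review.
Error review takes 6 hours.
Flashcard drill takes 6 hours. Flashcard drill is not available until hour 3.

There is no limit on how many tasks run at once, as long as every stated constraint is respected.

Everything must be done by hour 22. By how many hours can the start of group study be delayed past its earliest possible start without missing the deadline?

Error review has no prerequisites, so it starts at hour 0 and finishes at hour 6.
Flashcard drill cannot begin until its own release at hour 3. It runs from hour 3 to 3 + 6 = hour 9.
Group study needs all of flashcard drill (finishes hour 9); error review (finishes hour 6). That puts its earliest start at hour 9; it finishes at 9 + 8 = hour 17.

Working backward from the deadline:
To finish by hour 22, note summarizing (duration 2) must start no later than hour 20.
Group study feeds into note summarizing (must start by hour 20); so group study must finish by hour 20 and therefore start by hour 12.
So group study can start as early as hour 9 and as late as hour 12, giving 12 − 9 = 3 hours of slack.

3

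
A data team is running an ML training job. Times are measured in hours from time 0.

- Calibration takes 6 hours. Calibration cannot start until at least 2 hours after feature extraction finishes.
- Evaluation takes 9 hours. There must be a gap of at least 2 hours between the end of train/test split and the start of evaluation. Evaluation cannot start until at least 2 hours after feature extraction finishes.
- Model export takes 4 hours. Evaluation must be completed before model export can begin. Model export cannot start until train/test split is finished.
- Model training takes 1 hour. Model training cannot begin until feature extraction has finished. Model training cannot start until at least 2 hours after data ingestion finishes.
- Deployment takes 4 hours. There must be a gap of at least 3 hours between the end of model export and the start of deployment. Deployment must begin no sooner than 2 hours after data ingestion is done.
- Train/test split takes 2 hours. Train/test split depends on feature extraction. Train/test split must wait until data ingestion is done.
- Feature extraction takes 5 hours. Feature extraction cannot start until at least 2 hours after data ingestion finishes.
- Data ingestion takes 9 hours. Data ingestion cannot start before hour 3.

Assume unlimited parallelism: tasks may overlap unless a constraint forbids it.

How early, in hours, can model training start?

19

Data ingestion cannot begin until its own release at hour 3. It runs from hour 3 to 3 + 9 = hour 12.
Feature extraction waits on data ingestion (finishes hour 12, plus 2-hour gap → hour 14), so it starts at hour 14 and finishes at 14 + 5 = hour 19.
Model training waits on feature extraction (finishes hour 19); data ingestion (finishes hour 12, plus 2-hour gap → hour 14). The latest of these is hour 19, which is the earliest model training can start.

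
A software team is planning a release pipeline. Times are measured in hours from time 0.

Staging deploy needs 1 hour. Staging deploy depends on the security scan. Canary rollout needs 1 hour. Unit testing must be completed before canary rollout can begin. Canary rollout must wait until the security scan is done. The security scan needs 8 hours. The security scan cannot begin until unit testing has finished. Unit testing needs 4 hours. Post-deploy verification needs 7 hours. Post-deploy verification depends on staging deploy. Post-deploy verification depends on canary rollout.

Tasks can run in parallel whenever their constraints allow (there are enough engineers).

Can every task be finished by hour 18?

No

Unit testing has no prerequisites, so it starts at hour 0 and finishes at hour 4.
The security scan waits on unit testing (finishes hour 4), so it starts at hour 4 and finishes at 4 + 8 = hour 12.
Canary rollout needs all of unit testing (finishes hour 4); the security scan (finishes hour 12). That puts its earliest start at hour 12; it finishes at 12 + 1 = hour 13.
After the security scan (finishes hour 12), staging deploy can start at hour 12 and finishes at hour 13.
Post-deploy verification cannot start until staging deploy (finishes hour 13); canary rollout (finishes hour 13). The controlling bound is hour 13, so post-deploy verification finishes at 13 + 7 = hour 20.
The earliest everything can be done is hour 20, which is after the deadline of 18, so it is not possible.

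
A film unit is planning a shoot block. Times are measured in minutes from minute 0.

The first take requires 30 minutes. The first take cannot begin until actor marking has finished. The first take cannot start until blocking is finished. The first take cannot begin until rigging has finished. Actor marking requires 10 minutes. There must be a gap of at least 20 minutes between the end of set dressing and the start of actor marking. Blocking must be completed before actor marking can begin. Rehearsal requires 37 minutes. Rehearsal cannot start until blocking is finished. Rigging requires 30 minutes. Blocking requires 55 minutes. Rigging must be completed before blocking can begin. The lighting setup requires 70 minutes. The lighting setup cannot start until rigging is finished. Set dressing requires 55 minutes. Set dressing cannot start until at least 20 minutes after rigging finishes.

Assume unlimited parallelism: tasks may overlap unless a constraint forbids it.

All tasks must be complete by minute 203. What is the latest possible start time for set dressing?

The first take must finish by minute 203; it takes 30 minutes, so it must start by 203 − 30 = minute 173.
Actor marking has to be done before the first take (must start by minute 173). That means finishing by minute 173, i.e. starting by 173 − 10 = minute 163.
Since actor marking (must start by minute 163, minus 20-minute gap → minute 143) depends on it, set dressing must finish by minute 143. Backing off its 55-minute duration gives a latest start of minute 88.

88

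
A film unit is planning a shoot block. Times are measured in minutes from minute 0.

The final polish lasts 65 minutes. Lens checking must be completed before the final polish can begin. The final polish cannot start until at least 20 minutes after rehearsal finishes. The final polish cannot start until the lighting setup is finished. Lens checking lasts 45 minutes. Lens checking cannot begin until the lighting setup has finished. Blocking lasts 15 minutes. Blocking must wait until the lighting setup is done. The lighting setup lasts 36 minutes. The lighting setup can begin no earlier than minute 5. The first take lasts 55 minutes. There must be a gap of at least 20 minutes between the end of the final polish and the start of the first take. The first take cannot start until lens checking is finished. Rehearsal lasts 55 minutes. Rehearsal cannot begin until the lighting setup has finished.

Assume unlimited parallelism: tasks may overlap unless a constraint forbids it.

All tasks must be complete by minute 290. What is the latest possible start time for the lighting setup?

39

Nothing follows the first take; the deadline of minute 290 is its only limit. It must start by 290 − 55 = minute 235.
Since the first take (must start by minute 235, minus 20-minute gap → minute 215) depends on it, the final polish must finish by minute 215. Backing off its 65-minute duration gives a latest start of minute 150.
Lens checking has several dependents: the final polish (must start by minute 150); the first take (must start by minute 235). The earliest of those limits is minute 150, so lens checking must start by 150 − 45 = minute 105.
Nothing follows blocking; the deadline of minute 290 is its only limit. It must start by 290 − 15 = minute 275.
Rehearsal has to be done before the final polish (must start by minute 150, minus 20-minute gap → minute 130). That means finishing by minute 130, i.e. starting by 130 − 55 = minute 75.
The lighting setup has several dependents: lens checking (must start by minute 105); blocking (must start by minute 275); rehearsal (must start by minute 75); the final polish (must start by minute 150). The earliest of those limits is minute 75, so the lighting setup must start by 75 − 36 = minute 39.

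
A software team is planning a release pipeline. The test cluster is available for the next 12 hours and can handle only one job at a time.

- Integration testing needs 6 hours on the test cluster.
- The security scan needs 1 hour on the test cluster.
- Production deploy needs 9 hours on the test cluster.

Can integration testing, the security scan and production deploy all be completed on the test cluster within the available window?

Running back to back, the jobs need 6 + 1 + 9 = 16 hours on the test cluster.
Since 16 > 12, they cannot all fit.

No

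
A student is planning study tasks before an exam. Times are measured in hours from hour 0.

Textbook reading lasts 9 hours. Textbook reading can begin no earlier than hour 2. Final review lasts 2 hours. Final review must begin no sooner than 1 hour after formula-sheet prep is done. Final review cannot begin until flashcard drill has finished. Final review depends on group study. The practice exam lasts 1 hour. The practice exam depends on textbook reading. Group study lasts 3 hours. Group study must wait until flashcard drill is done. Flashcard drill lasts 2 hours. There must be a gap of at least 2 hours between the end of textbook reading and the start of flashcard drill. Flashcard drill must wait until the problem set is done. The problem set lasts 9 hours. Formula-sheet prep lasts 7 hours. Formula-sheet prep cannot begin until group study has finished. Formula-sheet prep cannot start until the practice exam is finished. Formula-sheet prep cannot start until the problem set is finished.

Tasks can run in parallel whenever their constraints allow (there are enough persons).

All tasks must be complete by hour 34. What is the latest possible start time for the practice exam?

23

Final review must finish by hour 34; it takes 2 hours, so it must start by 34 − 2 = hour 32.
Formula-sheet prep must finish before final review (must start by hour 32, minus 1-hour gap → hour 31). With a 7-hour duration, formula-sheet prep must start by 31 − 7 = hour 24.
The practice exam must finish before formula-sheet prep (must start by hour 24). With a 1-hour duration, the practice exam must start by 24 − 1 = hour 23.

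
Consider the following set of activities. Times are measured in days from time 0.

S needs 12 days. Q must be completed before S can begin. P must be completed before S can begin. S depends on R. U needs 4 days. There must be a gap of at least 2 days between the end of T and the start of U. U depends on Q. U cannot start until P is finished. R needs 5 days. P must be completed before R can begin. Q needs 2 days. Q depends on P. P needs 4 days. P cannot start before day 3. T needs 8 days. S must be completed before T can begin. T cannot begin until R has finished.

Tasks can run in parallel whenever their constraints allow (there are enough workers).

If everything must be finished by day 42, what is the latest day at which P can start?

U must finish by day 42; it takes 4 days, so it must start by 42 − 4 = day 38.
T has to be done before U (must start by day 38, minus 2-day gap → day 36). That means finishing by day 36, i.e. starting by 36 − 8 = day 28.
S has to be done before T (must start by day 28). That means finishing by day 28, i.e. starting by 28 − 12 = day 16.
Q feeds S (must start by day 16); U (must start by day 38). Taking the minimum, Q must finish by day 16 and start by 16 − 2 = day 14.
For R: S (must start by day 16); T (must start by day 28). The most restrictive is day 16; with a 5-day duration, R must start by day 11.
P has several dependents: Q (must start by day 14); R (must start by day 11); S (must start by day 16); U (must start by day 38). The earliest of those limits is day 11, so P must start by 11 − 4 = day 7.

7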